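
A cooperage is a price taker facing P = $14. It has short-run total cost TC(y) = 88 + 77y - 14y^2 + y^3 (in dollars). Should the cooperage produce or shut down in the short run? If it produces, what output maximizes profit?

Strip out fixed cost: VC = 77y - 14y^2 + y^3. Then AVC = 77 - 14y + y^2 and MC = 77 - 28y + 3y^2.
AVC hits its minimum where MC = AVC, at y = 7, giving min AVC = 77 - 14·7 + 7^2 = $28.
Since P = $14 < min AVC = $28, price fails to cover variable cost at any output.
Best response: produce nothing and absorb the $88 fixed cost.

Shut down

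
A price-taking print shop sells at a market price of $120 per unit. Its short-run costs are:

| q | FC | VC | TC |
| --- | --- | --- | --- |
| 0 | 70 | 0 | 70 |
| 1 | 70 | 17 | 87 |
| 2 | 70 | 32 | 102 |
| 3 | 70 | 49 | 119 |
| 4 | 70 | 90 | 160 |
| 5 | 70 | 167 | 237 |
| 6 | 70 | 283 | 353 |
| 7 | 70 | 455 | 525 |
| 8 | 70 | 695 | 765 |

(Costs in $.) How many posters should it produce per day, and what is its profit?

q = 6; profit = $367

Compute π = P·q − TC at each output: q=0: -70; q=1: 33; q=2: 138; q=3: 241; q=4: 320; q=5: 363; q=6: 367; q=7: 315; q=8: 195.
Profit is maximized at q = 6. AVC there is 283/6 = $47.17 ≤ P, so producing beats shutting down (which would give -$70).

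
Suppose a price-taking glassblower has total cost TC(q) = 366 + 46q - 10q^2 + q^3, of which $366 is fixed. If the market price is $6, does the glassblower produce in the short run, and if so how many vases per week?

Shut down

Variable cost is VC = 46q - 10q^2 + q^3, so AVC = VC/q = 46 - 10q + q^2 and MC = dTC/dq = 46 - 20q + 3q^2.
AVC is minimized where dAVC/dq = -10 + 2q = 0, at q = 5; min AVC = 46 - 10·5 + 5^2 = $21.
With P < min AVC ($6 < $21), every unit sold adds to the loss.
The firm minimizes its loss by shutting down and losing only its fixed cost of $366.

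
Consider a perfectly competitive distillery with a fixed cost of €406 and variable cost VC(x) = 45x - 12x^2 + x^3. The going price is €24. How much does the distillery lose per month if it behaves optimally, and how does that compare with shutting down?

Profit = -€308 at x = 7

AVC = 45 - 12x + x^2; min AVC = €9 at x = 6. Since P = €24 ≥ min AVC, the firm produces.
MC = 45 - 24x + 3x^2. Setting P = MC and taking the root on the rising branch gives x* = 7.
TR = 24·7 = 168. TC = 406 + 70 = 476. Profit = 168 − 476 = -€308.
Shutting down would mean losing the fixed cost of €406, so operating at a loss of €308 is better by €98.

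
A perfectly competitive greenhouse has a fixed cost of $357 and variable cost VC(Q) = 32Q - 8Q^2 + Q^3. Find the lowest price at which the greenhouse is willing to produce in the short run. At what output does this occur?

Short-run supply begins at min AVC. From VC = 32Q - 8Q^2 + Q^3, AVC = 32 - 8Q + Q^2.
dAVC/dQ = -8 + 2Q = 0 gives Q = 4. min AVC = 32 - 8·4 + 4^2 = 16.
So the shutdown price is $16.

$16 per unit, at Q = 4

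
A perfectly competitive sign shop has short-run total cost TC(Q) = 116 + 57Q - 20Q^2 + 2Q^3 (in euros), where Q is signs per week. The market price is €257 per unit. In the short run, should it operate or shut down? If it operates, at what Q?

Strip out fixed cost: VC = 57Q - 20Q^2 + 2Q^3. Then AVC = 57 - 20Q + 2Q^2 and MC = 57 - 40Q + 6Q^2.
AVC hits its minimum where MC = AVC, at Q = 5, giving min AVC = 57 - 20·5 + 2·5^2 = €7.
Because €257 ≥ €7, revenue can cover variable cost; the firm operates.
P = MC gives -200 - 40Q + 6Q^2 = 0, with roots -10/3 and 10. Take the larger (rising MC): Q* = 10.
Check: AVC at Q = 10 is €57 ≤ P, so revenue covers variable cost.
Profit = P·Q − TC = 257·10 − 686 = €1884.

Produce at Q = 10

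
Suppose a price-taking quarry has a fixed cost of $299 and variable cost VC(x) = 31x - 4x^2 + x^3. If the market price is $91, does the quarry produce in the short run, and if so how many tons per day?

Produce at x = 6

From TC, MC = TC'(x) = 31 - 8x + 3x^2 and AVC = VC/x = 31 - 4x + x^2.
The AVC parabola has its vertex at x = 4/2 = 2, where AVC = 31 - 4·2 + 2^2 = $27.
Since P = $91 ≥ min AVC = $27, price covers variable cost and the firm should produce.
Solving P = MC: -60 - 8x + 3x^2 = 0 ⇒ x = -10/3 or 6. On the upward-sloping branch, x* = 6.
Check: AVC at x = 6 is $43 ≤ P, so revenue covers variable cost.
Profit = P·x − TC = 91·6 − 557 = -$11, a loss, but smaller than the $299 fixed cost the firm would lose by shutting down.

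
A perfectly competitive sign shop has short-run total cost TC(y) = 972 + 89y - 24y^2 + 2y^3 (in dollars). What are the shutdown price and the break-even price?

Shutdown price = $17; break-even price = $143

Shutdown price = min AVC. AVC = 89 - 24y + 2y^2, with vertex at y = 6 and minimum $17.
ATC = 972/y + 89 - 24y + 2y^2. Setting dATC/dy = −972/y^2 − 24 + 4y = 0 gives y = 9 (since 4·9^3 − 24·9^2 = 972).
min ATC = 972/9 + 89 − 24·9 + 2·9^2 = $143. That is the break-even price.
For $17 ≤ P < $143 the firm produces at a loss; below $17 it shuts down.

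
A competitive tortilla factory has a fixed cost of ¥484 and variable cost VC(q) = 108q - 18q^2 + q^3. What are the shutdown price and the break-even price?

Shutdown price = ¥27; break-even price = ¥75

AVC = 108 - 18q + q^2; minimized at q = 9, giving min AVC = ¥27. That is the shutdown price.
ATC = 484/q + 108 - 18q + q^2. Setting dATC/dq = −484/q^2 − 18 + 2q = 0 gives q = 11 (since 2·11^3 − 18·11^2 = 484).
min ATC = 484/11 + 108 − 18·11 + 11^2 = ¥75. That is the break-even price.
For ¥27 ≤ P < ¥75 the firm produces at a loss; below ¥27 it shuts down.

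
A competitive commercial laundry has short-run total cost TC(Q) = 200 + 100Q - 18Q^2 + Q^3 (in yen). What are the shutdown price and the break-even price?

Shutdown price = min AVC. AVC = 100 - 18Q + Q^2, with vertex at Q = 9 and minimum ¥19.
ATC = 200/Q + 100 - 18Q + Q^2. Setting dATC/dQ = −200/Q^2 − 18 + 2Q = 0 gives Q = 10 (since 2·10^3 − 18·10^2 = 200).
min ATC = 200/10 + 100 − 18·10 + 10^2 = ¥40. That is the break-even price.
Between these two prices the firm operates at a loss; above ¥40 it earns a profit.

Shutdown price = ¥19; break-even price = ¥40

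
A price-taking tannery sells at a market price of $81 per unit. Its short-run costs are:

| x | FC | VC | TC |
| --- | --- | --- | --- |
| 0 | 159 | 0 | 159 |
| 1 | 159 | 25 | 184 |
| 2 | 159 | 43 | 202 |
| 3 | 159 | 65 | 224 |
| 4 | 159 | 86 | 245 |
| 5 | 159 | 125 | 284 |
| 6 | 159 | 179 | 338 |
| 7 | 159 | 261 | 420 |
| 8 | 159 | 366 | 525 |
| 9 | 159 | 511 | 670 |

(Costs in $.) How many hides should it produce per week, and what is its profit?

x = 6; profit = $148

Compute π = P·x − TC at each output: x=0: -159; x=1: -103; x=2: -40; x=3: 19; x=4: 79; x=5: 121; x=6: 148; x=7: 147; x=8: 123; x=9: 59.
Profit is maximized at x = 6. AVC there is 179/6 = $29.83 ≤ P, so producing beats shutting down (which would give -$159).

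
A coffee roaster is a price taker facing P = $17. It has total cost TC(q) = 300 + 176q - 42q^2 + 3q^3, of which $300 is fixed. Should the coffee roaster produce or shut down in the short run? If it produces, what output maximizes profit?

Shut down

Variable cost is VC = 176q - 42q^2 + 3q^3, so AVC = VC/q = 176 - 42q + 3q^2 and MC = dTC/dq = 176 - 84q + 9q^2.
The AVC parabola has its vertex at q = 42/6 = 7, where AVC = 176 - 42·7 + 3·7^2 = $29.
P = $17 lies below min AVC = $29; no output level covers variable cost.
Shutting down limits the loss to fixed cost, $300.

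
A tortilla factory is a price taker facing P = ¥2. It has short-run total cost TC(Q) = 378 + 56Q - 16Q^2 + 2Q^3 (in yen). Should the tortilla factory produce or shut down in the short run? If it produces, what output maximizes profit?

Variable cost is VC = 56Q - 16Q^2 + 2Q^3, so AVC = VC/Q = 56 - 16Q + 2Q^2 and MC = dTC/dQ = 56 - 32Q + 6Q^2.
The AVC parabola has its vertex at Q = 16/4 = 4, where AVC = 56 - 16·4 + 2·4^2 = ¥24.
Since P = ¥2 < min AVC = ¥24, price fails to cover variable cost at any output.
Shutting down limits the loss to fixed cost, ¥378.

Shut down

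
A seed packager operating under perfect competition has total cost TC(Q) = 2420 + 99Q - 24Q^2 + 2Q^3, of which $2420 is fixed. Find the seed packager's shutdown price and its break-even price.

Shutdown price = $27; break-even price = $297

Shutdown price = min AVC. AVC = 99 - 24Q + 2Q^2, with vertex at Q = 6 and minimum $27.
ATC = 2420/Q + 99 - 24Q + 2Q^2. Setting dATC/dQ = −2420/Q^2 − 24 + 4Q = 0 gives Q = 11 (since 4·11^3 − 24·11^2 = 2420).
min ATC = 2420/11 + 99 − 24·11 + 2·11^2 = $297. That is the break-even price.
Between these two prices the firm operates at a loss; above $297 it earns a profit.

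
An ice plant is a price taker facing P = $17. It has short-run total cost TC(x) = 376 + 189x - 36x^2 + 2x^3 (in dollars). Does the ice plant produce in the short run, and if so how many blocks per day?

From TC, MC = TC'(x) = 189 - 72x + 6x^2 and AVC = VC/x = 189 - 36x + 2x^2.
The AVC parabola has its vertex at x = 36/4 = 9, where AVC = 189 - 36·9 + 2·9^2 = $27.
With P < min AVC ($17 < $27), every unit sold adds to the loss.
The firm minimizes its loss by shutting down and losing only its fixed cost of $376.

Shut down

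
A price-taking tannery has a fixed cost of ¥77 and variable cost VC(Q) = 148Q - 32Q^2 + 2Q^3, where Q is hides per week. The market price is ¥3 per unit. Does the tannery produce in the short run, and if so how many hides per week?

Strip out fixed cost: VC = 148Q - 32Q^2 + 2Q^3. Then AVC = 148 - 32Q + 2Q^2 and MC = 148 - 64Q + 6Q^2.
AVC hits its minimum where MC = AVC, at Q = 8, giving min AVC = 148 - 32·8 + 2·8^2 = ¥20.
P = ¥3 lies below min AVC = ¥20; no output level covers variable cost.
Shutting down limits the loss to fixed cost, ¥77.

Shut down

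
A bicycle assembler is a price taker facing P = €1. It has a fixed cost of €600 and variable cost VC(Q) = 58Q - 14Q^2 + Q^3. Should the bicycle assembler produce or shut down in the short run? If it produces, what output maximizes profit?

Shut down

From TC, MC = TC'(Q) = 58 - 28Q + 3Q^2 and AVC = VC/Q = 58 - 14Q + Q^2.
The AVC parabola has its vertex at Q = 14/2 = 7, where AVC = 58 - 14·7 + 7^2 = €9.
P = €1 lies below min AVC = €9; no output level covers variable cost.
Shutting down limits the loss to fixed cost, €600.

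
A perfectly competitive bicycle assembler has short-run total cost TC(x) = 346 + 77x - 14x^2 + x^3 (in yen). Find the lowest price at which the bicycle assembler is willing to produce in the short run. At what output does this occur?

The shutdown price is the minimum of AVC. VC = 77x - 14x^2 + x^3, so AVC = 77 - 14x + x^2.
dAVC/dx = -14 + 2x = 0 gives x = 7. min AVC = 77 - 14·7 + 7^2 = 28.
For P < ¥28 the firm produces nothing.

¥28 per unit, at x = 7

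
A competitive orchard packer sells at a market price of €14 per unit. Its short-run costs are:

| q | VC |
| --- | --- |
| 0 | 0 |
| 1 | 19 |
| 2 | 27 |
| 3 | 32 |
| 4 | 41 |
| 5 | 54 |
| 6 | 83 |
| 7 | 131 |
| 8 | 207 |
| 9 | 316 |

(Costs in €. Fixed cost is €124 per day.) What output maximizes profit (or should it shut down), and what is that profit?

q = 5; profit = -€108

Tabulate TR − TC: q=0: -124; q=1: -129; q=2: -123; q=3: -114; q=4: -109; q=5: -108; q=6: -123; q=7: -157; q=8: -219; q=9: -314.
Profit is maximized at q = 5. AVC there is 54/5 = €10.80 ≤ P, so producing beats shutting down (which would give -€124).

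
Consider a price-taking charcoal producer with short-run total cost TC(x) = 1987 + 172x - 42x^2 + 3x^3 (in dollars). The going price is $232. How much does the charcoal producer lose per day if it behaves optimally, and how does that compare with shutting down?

AVC = 172 - 42x + 3x^2; min AVC = $25 at x = 7. Since P = $232 ≥ min AVC, the firm produces.
With MC = 172 - 84x + 9x^2, P = MC on the upward-sloping part at x* = 10.
TR = 232·10 = 2320. TC = 1987 + 520 = 2507. Profit = 2320 − 2507 = -$187.
Shutting down would mean losing the fixed cost of $1987, so operating at a loss of $187 is better by $1800.

Profit = -$187 at x = 10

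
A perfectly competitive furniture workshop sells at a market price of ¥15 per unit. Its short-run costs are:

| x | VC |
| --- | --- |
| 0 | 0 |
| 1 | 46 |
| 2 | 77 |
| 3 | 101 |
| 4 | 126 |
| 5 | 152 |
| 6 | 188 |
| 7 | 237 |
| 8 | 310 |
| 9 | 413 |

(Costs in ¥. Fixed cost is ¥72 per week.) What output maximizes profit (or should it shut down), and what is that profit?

x = 0 (shut down); profit = -¥72

Tabulate TR − TC: x=0: -72; x=1: -103; x=2: -119; x=3: -128; x=4: -138; x=5: -149; x=6: -170; x=7: -204; x=8: -262; x=9: -350.
Profit is highest at x = 0. Equivalently, the lowest AVC in the table is 152/5 ≈ ¥30.40 at x = 5, and P = ¥15 falls below it — price never covers variable cost, so the firm shuts down and loses only its fixed cost.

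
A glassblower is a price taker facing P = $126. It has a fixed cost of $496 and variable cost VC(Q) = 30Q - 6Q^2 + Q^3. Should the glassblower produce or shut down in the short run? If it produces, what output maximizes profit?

From TC, MC = TC'(Q) = 30 - 12Q + 3Q^2 and AVC = VC/Q = 30 - 6Q + Q^2.
The AVC parabola has its vertex at Q = 6/2 = 3, where AVC = 30 - 6·3 + 3^2 = $21.
P = $126 exceeds min AVC = $21, so the firm stays open.
Solving P = MC: -96 - 12Q + 3Q^2 = 0 ⇒ Q = -4 or 8. On the upward-sloping branch, Q* = 8.
Check: AVC at Q = 8 is $46 ≤ P, so revenue covers variable cost.
Profit = P·Q − TC = 126·8 − 864 = $144.

Produce at Q = 8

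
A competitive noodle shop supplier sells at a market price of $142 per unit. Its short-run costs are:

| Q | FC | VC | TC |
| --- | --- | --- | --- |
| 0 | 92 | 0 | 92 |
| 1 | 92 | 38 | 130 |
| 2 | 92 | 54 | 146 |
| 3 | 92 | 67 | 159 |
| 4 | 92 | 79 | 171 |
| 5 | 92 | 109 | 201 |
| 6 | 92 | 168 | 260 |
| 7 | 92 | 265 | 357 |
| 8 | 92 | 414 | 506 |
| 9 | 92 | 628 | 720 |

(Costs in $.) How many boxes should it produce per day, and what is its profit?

Q = 7; profit = $637

Tabulate TR − TC: Q=0: -92; Q=1: 12; Q=2: 138; Q=3: 267; Q=4: 397; Q=5: 509; Q=6: 592; Q=7: 637; Q=8: 630; Q=9: 558.
Profit is maximized at Q = 7. AVC there is 265/7 = $37.86 ≤ P, so producing beats shutting down (which would give -$92).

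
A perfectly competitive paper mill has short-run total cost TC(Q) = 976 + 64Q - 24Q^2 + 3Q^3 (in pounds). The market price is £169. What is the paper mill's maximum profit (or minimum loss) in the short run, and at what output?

AVC = 64 - 24Q + 3Q^2 has its minimum £16 at Q = 4; price £169 clears that bar, so the firm operates.
With MC = 64 - 48Q + 9Q^2, P = MC on the upward-sloping part at Q* = 7.
TR = 169·7 = 1183. TC = 976 + 301 = 1277. Profit = 1183 − 1277 = -£94.
Shutting down would mean losing the fixed cost of £976, so operating at a loss of £94 is better by £882.

Profit = -£94 at Q = 7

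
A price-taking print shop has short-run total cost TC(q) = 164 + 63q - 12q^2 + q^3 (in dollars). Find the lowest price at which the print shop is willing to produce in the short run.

Short-run supply begins at min AVC. From VC = 63q - 12q^2 + q^3, AVC = 63 - 12q + q^2.
At the minimum of AVC, MC = AVC. MC = 63 - 24q + 3q^2; setting MC = AVC gives 2q^2 - 12q = 0, so q = 6. min AVC = 27.
For P < $27 the firm produces nothing.

$27 per unit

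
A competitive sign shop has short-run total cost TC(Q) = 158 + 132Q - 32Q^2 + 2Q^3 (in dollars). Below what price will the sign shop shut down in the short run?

$4 per unit

The shutdown price is the minimum of AVC. VC = 132Q - 32Q^2 + 2Q^3, so AVC = 132 - 32Q + 2Q^2.
At the minimum of AVC, MC = AVC. MC = 132 - 64Q + 6Q^2; setting MC = AVC gives 4Q^2 - 32Q = 0, so Q = 8. min AVC = 4.
So the shutdown price is $4.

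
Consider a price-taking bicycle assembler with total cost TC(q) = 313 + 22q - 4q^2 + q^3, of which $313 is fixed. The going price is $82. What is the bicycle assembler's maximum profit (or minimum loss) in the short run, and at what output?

AVC = 22 - 4q + q^2 has its minimum $18 at q = 2; price $82 clears that bar, so the firm operates.
MC = 22 - 8q + 3q^2. Setting P = MC and taking the root on the rising branch gives q* = 6.
TR = 82·6 = 492. TC = 313 + 204 = 517. Profit = 492 − 517 = -$25.
Shutting down would mean losing the fixed cost of $313, so operating at a loss of $25 is better by $288.

Profit = -$25 at q = 6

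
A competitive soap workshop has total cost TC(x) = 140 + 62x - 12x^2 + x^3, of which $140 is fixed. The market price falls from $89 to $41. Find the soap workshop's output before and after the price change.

Output falls from 9 to 7

AVC = 62 - 12x + x^2, minimized at x = 6 where min AVC = $26. MC = 62 - 24x + 3x^2.
At P = $89 ≥ min AVC, set P = MC on the rising branch: x = 9.
At P = $41 ≥ min AVC, set P = MC: x = 7. The firm stays open but cuts output.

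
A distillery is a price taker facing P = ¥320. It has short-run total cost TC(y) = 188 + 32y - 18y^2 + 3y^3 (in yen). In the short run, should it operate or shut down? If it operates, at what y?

Produce at y = 8

Variable cost is VC = 32y - 18y^2 + 3y^3, so AVC = VC/y = 32 - 18y + 3y^2 and MC = dTC/dy = 32 - 36y + 9y^2.
AVC is minimized where dAVC/dy = -18 + 6y = 0, at y = 3; min AVC = 32 - 18·3 + 3·3^2 = ¥5.
Since P = ¥320 ≥ min AVC = ¥5, price covers variable cost and the firm should produce.
Solving P = MC: -288 - 36y + 9y^2 = 0 ⇒ y = -4 or 8. On the upward-sloping branch, y* = 8.
Check: AVC at y = 8 is ¥80 ≤ P, so revenue covers variable cost.
Profit = P·y − TC = 320·8 − 828 = ¥1732.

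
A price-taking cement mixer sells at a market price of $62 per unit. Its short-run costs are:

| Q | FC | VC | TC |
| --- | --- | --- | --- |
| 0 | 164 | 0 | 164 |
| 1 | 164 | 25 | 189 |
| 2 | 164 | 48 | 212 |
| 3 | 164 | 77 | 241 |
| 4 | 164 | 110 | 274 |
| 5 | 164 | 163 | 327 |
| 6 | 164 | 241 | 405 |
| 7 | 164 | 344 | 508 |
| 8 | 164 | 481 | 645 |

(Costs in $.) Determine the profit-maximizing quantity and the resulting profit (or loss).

Q = 5; profit = -$17

Tabulate TR − TC: Q=0: -164; Q=1: -127; Q=2: -88; Q=3: -55; Q=4: -26; Q=5: -17; Q=6: -33; Q=7: -74; Q=8: -149.
Profit is maximized at Q = 5. AVC there is 163/5 = $32.60 ≤ P, so producing beats shutting down (which would give -$164).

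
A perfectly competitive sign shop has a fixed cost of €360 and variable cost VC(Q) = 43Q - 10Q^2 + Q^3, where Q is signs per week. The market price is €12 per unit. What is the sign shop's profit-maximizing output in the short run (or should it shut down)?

Strip out fixed cost: VC = 43Q - 10Q^2 + Q^3. Then AVC = 43 - 10Q + Q^2 and MC = 43 - 20Q + 3Q^2.
AVC is minimized where dAVC/dQ = -10 + 2Q = 0, at Q = 5; min AVC = 43 - 10·5 + 5^2 = €18.
With P < min AVC (€12 < €18), every unit sold adds to the loss.
Best response: produce nothing and absorb the €360 fixed cost.

Shut down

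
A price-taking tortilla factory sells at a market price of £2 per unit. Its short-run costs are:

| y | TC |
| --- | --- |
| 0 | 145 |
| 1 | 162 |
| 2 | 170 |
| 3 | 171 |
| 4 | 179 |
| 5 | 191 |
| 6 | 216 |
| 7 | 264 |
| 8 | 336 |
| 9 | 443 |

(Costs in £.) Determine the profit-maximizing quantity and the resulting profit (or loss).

Compute π = P·y − TC at each output: y=0: -145; y=1: -160; y=2: -166; y=3: -165; y=4: -171; y=5: -181; y=6: -204; y=7: -250; y=8: -320; y=9: -425.
Profit is highest at y = 0. Equivalently, the lowest AVC in the table is 34/4 ≈ £8.50 at y = 4, and P = £2 falls below it — price never covers variable cost, so the firm shuts down and loses only its fixed cost.

y = 0 (shut down); profit = -£145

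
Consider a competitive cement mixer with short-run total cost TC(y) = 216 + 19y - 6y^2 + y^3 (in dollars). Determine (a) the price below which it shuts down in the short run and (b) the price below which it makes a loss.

Shutdown price = $10; break-even price = $55

Shutdown price = min AVC. AVC = 19 - 6y + y^2, with vertex at y = 3 and minimum $10.
ATC = 216/y + 19 - 6y + y^2. Setting dATC/dy = −216/y^2 − 6 + 2y = 0 gives y = 6 (since 2·6^3 − 6·6^2 = 216).
min ATC = 216/6 + 19 − 6·6 + 6^2 = $55. That is the break-even price.
Between these two prices the firm operates at a loss; above $55 it earns a profit.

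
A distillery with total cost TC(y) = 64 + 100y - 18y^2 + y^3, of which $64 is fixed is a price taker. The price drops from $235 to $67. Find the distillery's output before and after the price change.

Output falls from 15 to 11

MC = 100 - 36y + 3y^2; the shutdown threshold is min AVC = $19 (at y = 9).
With P = $235 above the shutdown price, P = MC gives y = 15.
At P = $67 ≥ min AVC, set P = MC: y = 11. The firm stays open but cuts output.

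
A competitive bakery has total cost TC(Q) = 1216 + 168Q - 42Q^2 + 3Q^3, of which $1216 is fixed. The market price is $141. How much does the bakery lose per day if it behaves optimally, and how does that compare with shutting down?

Profit = -$244 at Q = 9

AVC = 168 - 42Q + 3Q^2 has its minimum $21 at Q = 7; price $141 clears that bar, so the firm operates.
With MC = 168 - 84Q + 9Q^2, P = MC on the upward-sloping part at Q* = 9.
TR = 141·9 = 1269. TC = 1216 + 297 = 1513. Profit = 1269 − 1513 = -$244.
That loss of $244 beats the $1216 the firm would lose by shutting down; producing recovers $972 of fixed cost.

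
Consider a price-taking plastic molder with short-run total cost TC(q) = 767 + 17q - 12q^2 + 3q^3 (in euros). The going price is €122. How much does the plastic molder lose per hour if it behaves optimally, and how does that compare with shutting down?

AVC = 17 - 12q + 3q^2 has its minimum €5 at q = 2; price €122 clears that bar, so the firm operates.
With MC = 17 - 24q + 9q^2, P = MC on the upward-sloping part at q* = 5.
TR = 122·5 = 610. TC = 767 + 160 = 927. Profit = 610 − 927 = -€317.
Shutting down would mean losing the fixed cost of €767, so operating at a loss of €317 is better by €450.

Profit = -€317 at q = 5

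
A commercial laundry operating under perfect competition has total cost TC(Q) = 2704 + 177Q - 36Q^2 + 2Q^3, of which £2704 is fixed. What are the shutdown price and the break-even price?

Shutdown price = min AVC. AVC = 177 - 36Q + 2Q^2, with vertex at Q = 9 and minimum £15.
ATC = 2704/Q + 177 - 36Q + 2Q^2. Setting dATC/dQ = −2704/Q^2 − 36 + 4Q = 0 gives Q = 13 (since 4·13^3 − 36·13^2 = 2704).
min ATC = 2704/13 + 177 − 36·13 + 2·13^2 = £255. That is the break-even price.
Between these two prices the firm operates at a loss; above £255 it earns a profit.

Shutdown price = £15; break-even price = £255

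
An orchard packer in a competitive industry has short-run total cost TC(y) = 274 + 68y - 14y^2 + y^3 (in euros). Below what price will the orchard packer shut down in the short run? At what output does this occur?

€19 per unit, at y = 7

Short-run supply begins at min AVC. From VC = 68y - 14y^2 + y^3, AVC = 68 - 14y + y^2.
dAVC/dy = -14 + 2y = 0 gives y = 7. min AVC = 68 - 14·7 + 7^2 = 19.
So the shutdown price is €19.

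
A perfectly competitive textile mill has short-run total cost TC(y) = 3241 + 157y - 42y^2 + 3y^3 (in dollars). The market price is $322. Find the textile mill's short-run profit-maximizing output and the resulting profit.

Profit = -$337 at y = 11

AVC = 157 - 42y + 3y^2 has its minimum $10 at y = 7; price $322 clears that bar, so the firm operates.
With MC = 157 - 84y + 9y^2, P = MC on the upward-sloping part at y* = 11.
TR = 322·11 = 3542. TC = 3241 + 638 = 3879. Profit = 3542 − 3879 = -$337.
That loss of $337 beats the $3241 the firm would lose by shutting down; producing recovers $2904 of fixed cost.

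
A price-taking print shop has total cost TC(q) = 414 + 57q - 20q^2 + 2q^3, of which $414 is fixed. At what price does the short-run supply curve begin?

$7 per unit

The firm shuts down when price falls below the minimum of average variable cost. AVC = VC/q = 57 - 20q + 2q^2.
At the minimum of AVC, MC = AVC. MC = 57 - 40q + 6q^2; setting MC = AVC gives 4q^2 - 20q = 0, so q = 5. min AVC = 7.
The firm shuts down for any P below $7.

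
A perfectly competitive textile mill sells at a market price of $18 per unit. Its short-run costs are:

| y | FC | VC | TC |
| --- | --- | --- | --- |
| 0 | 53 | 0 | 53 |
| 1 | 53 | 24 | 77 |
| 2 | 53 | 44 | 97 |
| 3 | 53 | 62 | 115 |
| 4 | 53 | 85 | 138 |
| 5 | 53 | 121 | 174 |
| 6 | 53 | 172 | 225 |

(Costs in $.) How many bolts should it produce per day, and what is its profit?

y = 0 (shut down); profit = -$53

Tabulate TR − TC: y=0: -53; y=1: -59; y=2: -61; y=3: -61; y=4: -66; y=5: -84; y=6: -117.
Profit is highest at y = 0. Equivalently, the lowest AVC in the table is 62/3 ≈ $20.67 at y = 3, and P = $18 falls below it — price never covers variable cost, so the firm shuts down and loses only its fixed cost.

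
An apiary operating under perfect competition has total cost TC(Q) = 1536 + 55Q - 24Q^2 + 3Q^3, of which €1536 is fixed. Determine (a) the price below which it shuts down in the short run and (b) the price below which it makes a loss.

Shutdown price = €7; break-even price = €247

Shutdown price = min AVC. AVC = 55 - 24Q + 3Q^2, with vertex at Q = 4 and minimum €7.
ATC = 1536/Q + 55 - 24Q + 3Q^2. Setting dATC/dQ = −1536/Q^2 − 24 + 6Q = 0 gives Q = 8 (since 6·8^3 − 24·8^2 = 1536).
min ATC = 1536/8 + 55 − 24·8 + 3·8^2 = €247. That is the break-even price.
Between these two prices the firm operates at a loss; above €247 it earns a profit.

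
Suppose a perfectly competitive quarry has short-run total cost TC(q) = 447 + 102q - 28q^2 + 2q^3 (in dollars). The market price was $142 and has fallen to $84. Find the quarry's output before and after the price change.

Output falls from 10 to 9

AVC = 102 - 28q + 2q^2, minimized at q = 7 where min AVC = $4. MC = 102 - 56q + 6q^2.
At P = $142 ≥ min AVC, set P = MC on the rising branch: q = 10.
At P = $84 ≥ min AVC, set P = MC: q = 9. The firm stays open but cuts output.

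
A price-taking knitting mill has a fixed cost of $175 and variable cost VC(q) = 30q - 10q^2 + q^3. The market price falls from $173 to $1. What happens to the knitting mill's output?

MC = 30 - 20q + 3q^2; the shutdown threshold is min AVC = $5 (at q = 5).
At P = $173 ≥ min AVC, set P = MC on the rising branch: q = 11.
At P = $1 < min AVC = $5, price no longer covers variable cost at any output, so the firm shuts down: q = 0.

Output falls from 11 to 0 (the firm shuts down)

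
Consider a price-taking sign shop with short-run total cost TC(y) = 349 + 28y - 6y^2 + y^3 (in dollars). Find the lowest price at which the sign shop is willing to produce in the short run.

$19 per unit

The firm shuts down when price falls below the minimum of average variable cost. AVC = VC/y = 28 - 6y + y^2.
At the minimum of AVC, MC = AVC. MC = 28 - 12y + 3y^2; setting MC = AVC gives 2y^2 - 6y = 0, so y = 3. min AVC = 19.
For P < $19 the firm produces nothing.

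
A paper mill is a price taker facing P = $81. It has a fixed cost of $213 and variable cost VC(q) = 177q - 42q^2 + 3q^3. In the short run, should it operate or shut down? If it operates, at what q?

Produce at q = 8

Strip out fixed cost: VC = 177q - 42q^2 + 3q^3. Then AVC = 177 - 42q + 3q^2 and MC = 177 - 84q + 9q^2.
AVC is minimized where dAVC/dq = -42 + 6q = 0, at q = 7; min AVC = 177 - 42·7 + 3·7^2 = $30.
Because $81 ≥ $30, revenue can cover variable cost; the firm operates.
Solving P = MC: 96 - 84q + 9q^2 = 0 ⇒ q = 4/3 or 8. On the upward-sloping branch, q* = 8.
Check: AVC at q = 8 is $33 ≤ P, so revenue covers variable cost.
Profit = P·q − TC = 81·8 − 477 = $171.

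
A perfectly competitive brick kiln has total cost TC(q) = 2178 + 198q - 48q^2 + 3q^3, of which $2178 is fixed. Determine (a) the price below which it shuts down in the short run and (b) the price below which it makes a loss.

AVC = 198 - 48q + 3q^2; minimized at q = 8, giving min AVC = $6. That is the shutdown price.
ATC = 2178/q + 198 - 48q + 3q^2. Setting dATC/dq = −2178/q^2 − 48 + 6q = 0 gives q = 11 (since 6·11^3 − 48·11^2 = 2178).
min ATC = 2178/11 + 198 − 48·11 + 3·11^2 = $231. That is the break-even price.
For $6 ≤ P < $231 the firm produces at a loss; below $6 it shuts down.

Shutdown price = $6; break-even price = $231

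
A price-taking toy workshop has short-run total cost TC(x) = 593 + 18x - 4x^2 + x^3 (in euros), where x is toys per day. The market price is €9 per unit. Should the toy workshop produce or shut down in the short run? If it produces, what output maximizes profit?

From TC, MC = TC'(x) = 18 - 8x + 3x^2 and AVC = VC/x = 18 - 4x + x^2.
AVC hits its minimum where MC = AVC, at x = 2, giving min AVC = 18 - 4·2 + 2^2 = €14.
With P < min AVC (€9 < €14), every unit sold adds to the loss.
The firm minimizes its loss by shutting down and losing only its fixed cost of €593.

Shut down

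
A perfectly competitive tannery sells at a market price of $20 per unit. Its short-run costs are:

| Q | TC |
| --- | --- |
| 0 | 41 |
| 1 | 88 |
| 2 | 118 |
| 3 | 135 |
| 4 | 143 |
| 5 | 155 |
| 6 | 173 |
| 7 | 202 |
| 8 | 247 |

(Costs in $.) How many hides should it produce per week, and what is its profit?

Tabulate TR − TC: Q=0: -41; Q=1: -68; Q=2: -78; Q=3: -75; Q=4: -63; Q=5: -55; Q=6: -53; Q=7: -62; Q=8: -87.
Profit is highest at Q = 0. Equivalently, the lowest AVC in the table is 132/6 ≈ $22 at Q = 6, and P = $20 falls below it — price never covers variable cost, so the firm shuts down and loses only its fixed cost.

Q = 0 (shut down); profit = -$41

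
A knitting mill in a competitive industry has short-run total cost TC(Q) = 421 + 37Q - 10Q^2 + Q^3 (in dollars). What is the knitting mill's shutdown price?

The shutdown price is the minimum of AVC. VC = 37Q - 10Q^2 + Q^3, so AVC = 37 - 10Q + Q^2.
At the minimum of AVC, MC = AVC. MC = 37 - 20Q + 3Q^2; setting MC = AVC gives 2Q^2 - 10Q = 0, so Q = 5. min AVC = 12.
So the shutdown price is $12.

$12 per unit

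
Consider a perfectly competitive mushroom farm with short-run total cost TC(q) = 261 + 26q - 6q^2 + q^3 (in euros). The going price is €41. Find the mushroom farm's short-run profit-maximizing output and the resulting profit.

Profit = -€161 at q = 5

AVC = 26 - 6q + q^2; min AVC = €17 at q = 3. Since P = €41 ≥ min AVC, the firm produces.
With MC = 26 - 12q + 3q^2, P = MC on the upward-sloping part at q* = 5.
TR = 41·5 = 205. TC = 261 + 105 = 366. Profit = 205 − 366 = -€161.
By producing, the firm covers all variable cost plus €100 of fixed cost; shutting down would lose the full €261.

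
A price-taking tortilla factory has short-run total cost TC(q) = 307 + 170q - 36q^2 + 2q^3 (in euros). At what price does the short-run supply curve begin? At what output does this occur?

€8 per unit, at q = 9

The shutdown price is the minimum of AVC. VC = 170q - 36q^2 + 2q^3, so AVC = 170 - 36q + 2q^2.
dAVC/dq = -36 + 4q = 0 gives q = 9. min AVC = 170 - 36·9 + 2·9^2 = 8.
So the shutdown price is €8.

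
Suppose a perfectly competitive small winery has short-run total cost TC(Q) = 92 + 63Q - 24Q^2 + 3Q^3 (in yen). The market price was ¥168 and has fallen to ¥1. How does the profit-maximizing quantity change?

Output falls from 7 to 0 (the firm shuts down)

AVC = 63 - 24Q + 3Q^2, minimized at Q = 4 where min AVC = ¥15. MC = 63 - 48Q + 9Q^2.
At P = ¥168 ≥ min AVC, set P = MC on the rising branch: Q = 7.
At P = ¥1 < min AVC = ¥15, price no longer covers variable cost at any output, so the firm shuts down: Q = 0.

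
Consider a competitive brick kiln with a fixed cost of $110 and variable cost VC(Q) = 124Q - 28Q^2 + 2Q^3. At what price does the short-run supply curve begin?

Short-run supply begins at min AVC. From VC = 124Q - 28Q^2 + 2Q^3, AVC = 124 - 28Q + 2Q^2.
At the minimum of AVC, MC = AVC. MC = 124 - 56Q + 6Q^2; setting MC = AVC gives 4Q^2 - 28Q = 0, so Q = 7. min AVC = 26.
For P < $26 the firm produces nothing.

$26 per unit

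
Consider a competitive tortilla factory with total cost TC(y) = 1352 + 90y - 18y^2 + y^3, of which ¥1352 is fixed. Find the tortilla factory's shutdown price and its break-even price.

AVC = 90 - 18y + y^2; minimized at y = 9, giving min AVC = ¥9. That is the shutdown price.
ATC = 1352/y + 90 - 18y + y^2. Setting dATC/dy = −1352/y^2 − 18 + 2y = 0 gives y = 13 (since 2·13^3 − 18·13^2 = 1352).
min ATC = 1352/13 + 90 − 18·13 + 13^2 = ¥129. That is the break-even price.
Between these two prices the firm operates at a loss; above ¥129 it earns a profit.

Shutdown price = ¥9; break-even price = ¥129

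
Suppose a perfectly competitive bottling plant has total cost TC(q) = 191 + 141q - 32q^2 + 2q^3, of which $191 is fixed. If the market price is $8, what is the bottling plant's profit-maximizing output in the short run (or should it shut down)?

Shut down

Strip out fixed cost: VC = 141q - 32q^2 + 2q^3. Then AVC = 141 - 32q + 2q^2 and MC = 141 - 64q + 6q^2.
AVC hits its minimum where MC = AVC, at q = 8, giving min AVC = 141 - 32·8 + 2·8^2 = $13.
With P < min AVC ($8 < $13), every unit sold adds to the loss.
Best response: produce nothing and absorb the $191 fixed cost.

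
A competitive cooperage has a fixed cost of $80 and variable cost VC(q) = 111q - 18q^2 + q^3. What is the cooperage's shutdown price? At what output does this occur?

The shutdown price is the minimum of AVC. VC = 111q - 18q^2 + q^3, so AVC = 111 - 18q + q^2.
dAVC/dq = -18 + 2q = 0 gives q = 9. min AVC = 111 - 18·9 + 9^2 = 30.
So the shutdown price is $30.

$30 per unit, at q = 9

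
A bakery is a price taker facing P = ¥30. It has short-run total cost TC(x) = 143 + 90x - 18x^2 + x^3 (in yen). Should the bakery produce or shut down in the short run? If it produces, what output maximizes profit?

Produce at x = 10

Variable cost is VC = 90x - 18x^2 + x^3, so AVC = VC/x = 90 - 18x + x^2 and MC = dTC/dx = 90 - 36x + 3x^2.
The AVC parabola has its vertex at x = 18/2 = 9, where AVC = 90 - 18·9 + 9^2 = ¥9.
Because ¥30 ≥ ¥9, revenue can cover variable cost; the firm operates.
Solving P = MC: 60 - 36x + 3x^2 = 0 ⇒ x = 2 or 10. On the upward-sloping branch, x* = 10.
Check: AVC at x = 10 is ¥10 ≤ P, so revenue covers variable cost.
Profit = P·x − TC = 30·10 − 243 = ¥57.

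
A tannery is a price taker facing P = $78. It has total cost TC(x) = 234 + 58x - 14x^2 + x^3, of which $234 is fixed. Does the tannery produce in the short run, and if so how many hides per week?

Produce at x = 10

From TC, MC = TC'(x) = 58 - 28x + 3x^2 and AVC = VC/x = 58 - 14x + x^2.
AVC is minimized where dAVC/dx = -14 + 2x = 0, at x = 7; min AVC = 58 - 14·7 + 7^2 = $9.
Since P = $78 ≥ min AVC = $9, price covers variable cost and the firm should produce.
Set P = MC: 78 = 58 - 28x + 3x^2 → -20 - 28x + 3x^2 = 0. The roots are x = -2/3 and x = 10; the profit-maximizing output is on the rising part of MC, so x* = 10.
Check: AVC at x = 10 is $18 ≤ P, so revenue covers variable cost.
Profit = P·x − TC = 78·10 − 414 = $366.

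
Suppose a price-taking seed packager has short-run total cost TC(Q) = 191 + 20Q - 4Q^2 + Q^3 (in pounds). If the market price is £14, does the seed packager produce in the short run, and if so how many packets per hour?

Shut down

From TC, MC = TC'(Q) = 20 - 8Q + 3Q^2 and AVC = VC/Q = 20 - 4Q + Q^2.
AVC is minimized where dAVC/dQ = -4 + 2Q = 0, at Q = 2; min AVC = 20 - 4·2 + 2^2 = £16.
With P < min AVC (£14 < £16), every unit sold adds to the loss.
Shutting down limits the loss to fixed cost, £191.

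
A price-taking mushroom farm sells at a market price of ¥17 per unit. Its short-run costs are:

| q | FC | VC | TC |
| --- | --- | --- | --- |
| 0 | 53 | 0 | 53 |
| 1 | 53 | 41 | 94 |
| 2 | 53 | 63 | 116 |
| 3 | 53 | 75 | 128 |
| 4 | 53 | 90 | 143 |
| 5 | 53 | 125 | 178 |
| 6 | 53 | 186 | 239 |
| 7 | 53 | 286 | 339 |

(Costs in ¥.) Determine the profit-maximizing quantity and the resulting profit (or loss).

q = 0 (shut down); profit = -¥53

Tabulate TR − TC: q=0: -53; q=1: -77; q=2: -82; q=3: -77; q=4: -75; q=5: -93; q=6: -137; q=7: -220.
Profit is highest at q = 0. Equivalently, the lowest AVC in the table is 90/4 ≈ ¥22.50 at q = 4, and P = ¥17 falls below it — price never covers variable cost, so the firm shuts down and loses only its fixed cost.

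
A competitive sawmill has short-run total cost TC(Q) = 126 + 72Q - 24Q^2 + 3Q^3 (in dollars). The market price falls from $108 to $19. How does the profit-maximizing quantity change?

AVC = 72 - 24Q + 3Q^2, minimized at Q = 4 where min AVC = $24. MC = 72 - 48Q + 9Q^2.
With P = $108 above the shutdown price, P = MC gives Q = 6.
At P = $19 < min AVC = $24, price no longer covers variable cost at any output, so the firm shuts down: Q = 0.

Output falls from 6 to 0 (the firm shuts down)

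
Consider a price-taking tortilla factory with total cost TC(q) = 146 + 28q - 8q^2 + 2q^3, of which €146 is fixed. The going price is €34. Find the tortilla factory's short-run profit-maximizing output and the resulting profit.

Profit = -€110 at q = 3

AVC = 28 - 8q + 2q^2 has its minimum €20 at q = 2; price €34 clears that bar, so the firm operates.
MC = 28 - 16q + 6q^2. Setting P = MC and taking the root on the rising branch gives q* = 3.
TR = 34·3 = 102. TC = 146 + 66 = 212. Profit = 102 − 212 = -€110.
That loss of €110 beats the €146 the firm would lose by shutting down; producing recovers €36 of fixed cost.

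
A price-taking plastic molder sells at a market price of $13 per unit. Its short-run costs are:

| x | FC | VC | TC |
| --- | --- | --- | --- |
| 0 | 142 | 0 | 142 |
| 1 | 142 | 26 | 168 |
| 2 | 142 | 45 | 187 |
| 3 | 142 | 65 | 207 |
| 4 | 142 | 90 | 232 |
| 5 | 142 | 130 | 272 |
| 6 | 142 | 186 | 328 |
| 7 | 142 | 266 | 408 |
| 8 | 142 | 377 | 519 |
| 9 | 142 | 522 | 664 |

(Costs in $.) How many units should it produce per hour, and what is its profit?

x = 0 (shut down); profit = -$142

Tabulate TR − TC: x=0: -142; x=1: -155; x=2: -161; x=3: -168; x=4: -180; x=5: -207; x=6: -250; x=7: -317; x=8: -415; x=9: -547.
Profit is highest at x = 0. Equivalently, the lowest AVC in the table is 65/3 ≈ $21.67 at x = 3, and P = $13 falls below it — price never covers variable cost, so the firm shuts down and loses only its fixed cost.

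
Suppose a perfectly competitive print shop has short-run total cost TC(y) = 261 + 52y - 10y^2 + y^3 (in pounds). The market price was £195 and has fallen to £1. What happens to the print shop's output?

MC = 52 - 20y + 3y^2; the shutdown threshold is min AVC = £27 (at y = 5).
At P = £195 ≥ min AVC, set P = MC on the rising branch: y = 11.
At P = £1 < min AVC = £27, price no longer covers variable cost at any output, so the firm shuts down: y = 0.

Output falls from 11 to 0 (the firm shuts down)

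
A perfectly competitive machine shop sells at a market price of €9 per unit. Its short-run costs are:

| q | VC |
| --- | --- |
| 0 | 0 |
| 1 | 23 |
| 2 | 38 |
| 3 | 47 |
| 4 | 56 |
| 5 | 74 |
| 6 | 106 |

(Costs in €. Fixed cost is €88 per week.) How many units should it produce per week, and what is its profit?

q = 0 (shut down); profit = -€88

Compute π = P·q − TC at each output: q=0: -88; q=1: -102; q=2: -108; q=3: -108; q=4: -108; q=5: -117; q=6: -140.
Profit is highest at q = 0. Equivalently, the lowest AVC in the table is 56/4 ≈ €14 at q = 4, and P = €9 falls below it — price never covers variable cost, so the firm shuts down and loses only its fixed cost.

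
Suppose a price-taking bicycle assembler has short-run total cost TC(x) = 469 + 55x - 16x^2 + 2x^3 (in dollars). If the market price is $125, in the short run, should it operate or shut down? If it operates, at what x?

Variable cost is VC = 55x - 16x^2 + 2x^3, so AVC = VC/x = 55 - 16x + 2x^2 and MC = dTC/dx = 55 - 32x + 6x^2.
The AVC parabola has its vertex at x = 16/4 = 4, where AVC = 55 - 16·4 + 2·4^2 = $23.
P = $125 exceeds min AVC = $23, so the firm stays open.
Solving P = MC: -70 - 32x + 6x^2 = 0 ⇒ x = -5/3 or 7. On the upward-sloping branch, x* = 7.
Check: AVC at x = 7 is $41 ≤ P, so revenue covers variable cost.
Profit = P·x − TC = 125·7 − 756 = $119.

Produce at x = 7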